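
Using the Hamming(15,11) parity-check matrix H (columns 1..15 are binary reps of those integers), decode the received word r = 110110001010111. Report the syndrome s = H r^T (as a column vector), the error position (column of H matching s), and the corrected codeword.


s = (1, 1, 0, 0)^T, error position = 12, corrected codeword c = 110110001011111

Compute s = H r^T mod 2 one row at a time:
  s_1 = 0 + 1 + 0 + 1 + 0 + 1 + 1 + 1 = 5 ≡ 1 (mod 2).
  s_2 = 1 + 1 + 0 + 0 + 0 + 1 + 1 + 1 = 5 ≡ 1 (mod 2).
  s_3 = 1 + 0 + 0 + 0 + 0 + 1 + 1 + 1 = 4 ≡ 0 (mod 2).
  s_4 = 1 + 0 + 1 + 0 + 1 + 1 + 1 + 1 = 6 ≡ 0 (mod 2).
s = (1, 1, 0, 0)^T — this equals column 12 of H (binary 1100), so error is at position 12.
Correct: flip bit 12 of r = 110110001010111 to get c = 110110001011111.


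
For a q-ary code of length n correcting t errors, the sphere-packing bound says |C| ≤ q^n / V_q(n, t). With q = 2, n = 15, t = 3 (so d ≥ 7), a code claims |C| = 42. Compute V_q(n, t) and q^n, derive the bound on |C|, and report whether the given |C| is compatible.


V_q(n, t) = 576, q^n = 32768, Hamming bound = 56, |C| = 42 ≤ bound (satisfied).

Step 1: Compute V_q(n, t) = Σ_{j=0}^3 C(n, j) (q−1)^j.
  j = 0: C(15,0)·(1)^0 = 1·1 = 1.
  j = 1: C(15,1)·(1)^1 = 15·1 = 15.
  j = 2: C(15,2)·(1)^2 = 105·1 = 105.
  j = 3: C(15,3)·(1)^3 = 455·1 = 455.
  V_q(n, t) = 1 + 15 + 105 + 455 = 576.
Step 2: q^n = 2^15 = 32768.
Step 3: Hamming bound ⌊q^n / V_q(n,t)⌋ = ⌊32768/576⌋ = 56.
Step 4: Compare |C| = 42 to 56: satisfied.
The claimed |C| lies below the Hamming bound.


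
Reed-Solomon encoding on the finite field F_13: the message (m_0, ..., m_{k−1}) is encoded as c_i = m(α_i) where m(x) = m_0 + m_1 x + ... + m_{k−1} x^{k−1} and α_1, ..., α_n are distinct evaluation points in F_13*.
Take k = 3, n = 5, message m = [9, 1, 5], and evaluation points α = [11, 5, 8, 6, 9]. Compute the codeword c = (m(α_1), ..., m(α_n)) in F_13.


c = [1, 9, 12, 0, 7]

Message polynomial: m(x) = 9 + 1·x + 5·x^2 (mod 13).
For each evaluation point α_i, compute m(α_i) mod 13:
  α_1 = 11: Horner steps 5 → 4 → 1, so m(11) = 1.
  α_2 = 5: Horner steps 5 → 0 → 9, so m(5) = 9.
  α_3 = 8: Horner steps 5 → 2 → 12, so m(8) = 12.
  α_4 = 6: Horner steps 5 → 5 → 0, so m(6) = 0.
  α_5 = 9: Horner steps 5 → 7 → 7, so m(9) = 7.
Codeword c = [1, 9, 12, 0, 7] ∈ F_13^5.


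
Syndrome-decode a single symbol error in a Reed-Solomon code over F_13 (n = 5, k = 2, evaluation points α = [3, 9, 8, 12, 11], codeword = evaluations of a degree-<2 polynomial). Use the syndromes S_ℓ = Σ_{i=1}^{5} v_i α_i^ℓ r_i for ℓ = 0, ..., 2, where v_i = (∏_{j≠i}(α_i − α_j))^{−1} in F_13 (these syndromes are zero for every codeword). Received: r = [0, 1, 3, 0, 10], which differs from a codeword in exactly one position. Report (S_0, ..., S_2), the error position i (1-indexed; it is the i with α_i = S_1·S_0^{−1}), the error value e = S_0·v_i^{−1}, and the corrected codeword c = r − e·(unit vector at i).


S = (11, 2, 11), error at position 4, error magnitude e = 5, c = [0, 1, 3, 8, 10].

Step 1: column multipliers v_i = (∏_{j≠i}(α_i − α_j))^{−1} mod 13.
  i = 1 (α = 3): (3−9)(3−8)(3−12)(3−11) = (−6)·(−5)·(−9)·(−8) = 2160 ≡ 2, so v_1 = 2^{−1} = 7 (mod 13).
  i = 2 (α = 9): (9−3)(9−8)(9−12)(9−11) = 6·1·(−3)·(−2) = 36 ≡ 10, so v_2 = 10^{−1} = 4 (mod 13).
  i = 3 (α = 8): (8−3)(8−9)(8−12)(8−11) = 5·(−1)·(−4)·(−3) = −60 ≡ 5, so v_3 = 5^{−1} = 8 (mod 13).
  i = 4 (α = 12): (12−3)(12−9)(12−8)(12−11) = 9·3·4·1 = 108 ≡ 4, so v_4 = 4^{−1} = 10 (mod 13).
  i = 5 (α = 11): (11−3)(11−9)(11−8)(11−12) = 8·2·3·(−1) = −48 ≡ 4, so v_5 = 4^{−1} = 10 (mod 13).
  v = [7, 4, 8, 10, 10].
Step 2: syndromes of r = [0, 1, 3, 0, 10] (all sums mod 13).
  S_0 = Σ v_i r_i = 7·0 + 4·1 + 8·3 + 10·0 + 10·10 = 128 ≡ 11.
  S_1 = Σ v_i α_i r_i = 7·3·0 + 4·9·1 + 8·8·3 + 10·12·0 + 10·11·10 = 1328 ≡ 2.
  α_i^2 mod 13 = [9, 3, 12, 1, 4].
  S_2 = Σ v_i α_i^2 r_i = 7·9·0 + 4·3·1 + 8·12·3 + 10·1·0 + 10·4·10 = 700 ≡ 11.
  S = (11, 2, 11) ≠ 0, so r is not a codeword (an error is present).
Step 3: locate the error. For a single error e at position i, S_ℓ = v_i·e·α_i^ℓ, so α_err = S_1/S_0.
  S_0^{−1} = 11^{−1} = 6 (mod 13), so α_err = 2·6 = 12 ≡ 12 = α_4. Error position i = 4.
  Consistency check: S_2/S_1 = 11·7 = 77 ≡ 12 = α_err ✓ (single-error assumption holds).
Step 4: error magnitude e = S_0/v_4 = S_0·∏_{j≠4}(α_4 − α_j) = 11·4 = 44 ≡ 5 (mod 13).
Step 5: correct position 4: c_4 = r_4 − e = 0 − 5 ≡ 8 (mod 13). Hence c = [0, 1, 3, 8, 10].
  Check: interpolating c through the α_i gives m(x) = 6 + 11·x (degree < 2) with m(α_i) = c_i for every i, so c is indeed a codeword.


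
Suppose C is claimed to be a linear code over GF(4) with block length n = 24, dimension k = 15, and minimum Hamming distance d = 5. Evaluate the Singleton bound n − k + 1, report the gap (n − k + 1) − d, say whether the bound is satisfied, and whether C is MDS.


Singleton RHS = n − k + 1 = 10, slack = 5, bound satisfied, not MDS.

Singleton bound: d ≤ n − k + 1.
Here n = 24, k = 15, so n − k + 1 = 10.
Given d = 5, check d ≤ 10: YES.
Slack = (n − k + 1) − d = 5.
The code is NOT MDS (slack = 5 > 0).
Description: the claimed parameters are [24, 15, 5]_4; such a code would be non-MDS.


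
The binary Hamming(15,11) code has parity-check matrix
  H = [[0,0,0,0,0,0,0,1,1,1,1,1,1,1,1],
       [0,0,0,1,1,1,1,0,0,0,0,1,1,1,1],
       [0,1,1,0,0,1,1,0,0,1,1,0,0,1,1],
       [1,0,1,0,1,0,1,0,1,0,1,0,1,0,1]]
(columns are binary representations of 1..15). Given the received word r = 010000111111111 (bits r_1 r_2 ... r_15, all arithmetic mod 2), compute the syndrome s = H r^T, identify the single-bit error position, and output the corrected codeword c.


s = (0, 1, 0, 1)^T, error position = 5, corrected codeword c = 010010111111111

Compute s = H r^T mod 2 one row at a time:
  s_1 = 1 + 1 + 1 + 1 + 1 + 1 + 1 + 1 = 8 ≡ 0 (mod 2).
  s_2 = 0 + 0 + 0 + 1 + 1 + 1 + 1 + 1 = 5 ≡ 1 (mod 2).
  s_3 = 1 + 0 + 0 + 1 + 1 + 1 + 1 + 1 = 6 ≡ 0 (mod 2).
  s_4 = 0 + 0 + 0 + 1 + 1 + 1 + 1 + 1 = 5 ≡ 1 (mod 2).
s = (0, 1, 0, 1)^T — this equals column 5 of H (binary 0101), so error is at position 5.
Correct: flip bit 5 of r = 010000111111111 to get c = 010010111111111.


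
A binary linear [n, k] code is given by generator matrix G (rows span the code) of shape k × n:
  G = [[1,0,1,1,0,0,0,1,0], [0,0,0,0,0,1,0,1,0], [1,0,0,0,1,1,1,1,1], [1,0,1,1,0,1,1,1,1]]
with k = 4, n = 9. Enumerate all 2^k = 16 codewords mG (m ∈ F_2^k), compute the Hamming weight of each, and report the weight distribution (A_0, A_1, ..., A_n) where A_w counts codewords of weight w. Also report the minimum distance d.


Weight distribution: A_0 = 1, A_2 = 1, A_3 = 5, A_4 = 3, A_5 = 2, A_6 = 3, A_7 = 1. Minimum distance d = 2.

Enumerate all 2^4 = 16 messages m ∈ F_2^4.
For each, compute codeword c = mG in F_2^9, then tally its weight.
  m = 0000 → c = 000000000, weight = 0.
  m = 1000 → c = 101100010, weight = 4.
  m = 0100 → c = 000001010, weight = 2.
  m = 1100 → c = 101101000, weight = 4.
  m = 0010 → c = 100011111, weight = 6.
  m = 1010 → c = 001111101, weight = 6.
  m = 0110 → c = 100010101, weight = 4.
  m = 1110 → c = 001110111, weight = 6.
  m = 0001 → c = 101101111, weight = 7.
  m = 1001 → c = 000001101, weight = 3.
  m = 0101 → c = 101100101, weight = 5.
  m = 1101 → c = 000000111, weight = 3.
  m = 0011 → c = 001110000, weight = 3.
  m = 1011 → c = 100010010, weight = 3.
  m = 0111 → c = 001111010, weight = 5.
  m = 1111 → c = 100011000, weight = 3.
Tally weights:
  weight 0: 1 codewords.
  weight 2: 1 codewords.
  weight 3: 5 codewords.
  weight 4: 3 codewords.
  weight 5: 2 codewords.
  weight 6: 3 codewords.
  weight 7: 1 codewords.
Minimum distance d = smallest w > 0 with A_w > 0 = 2.
Sanity: Σ A_w = 16 = 2^4 = 16 ✓.


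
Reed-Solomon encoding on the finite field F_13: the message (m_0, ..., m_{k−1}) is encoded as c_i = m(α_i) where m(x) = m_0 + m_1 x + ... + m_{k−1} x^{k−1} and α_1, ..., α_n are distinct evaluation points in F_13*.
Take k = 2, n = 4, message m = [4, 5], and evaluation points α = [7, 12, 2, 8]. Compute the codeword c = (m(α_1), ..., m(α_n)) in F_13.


c = [0, 12, 1, 5]

Message polynomial: m(x) = 4 + 5·x (mod 13).
For each evaluation point α_i, compute m(α_i) mod 13:
  α_1 = 7: Horner steps 5 → 0, so m(7) = 0.
  α_2 = 12: Horner steps 5 → 12, so m(12) = 12.
  α_3 = 2: Horner steps 5 → 1, so m(2) = 1.
  α_4 = 8: Horner steps 5 → 5, so m(8) = 5.
Codeword c = [0, 12, 1, 5] ∈ F_13^4.


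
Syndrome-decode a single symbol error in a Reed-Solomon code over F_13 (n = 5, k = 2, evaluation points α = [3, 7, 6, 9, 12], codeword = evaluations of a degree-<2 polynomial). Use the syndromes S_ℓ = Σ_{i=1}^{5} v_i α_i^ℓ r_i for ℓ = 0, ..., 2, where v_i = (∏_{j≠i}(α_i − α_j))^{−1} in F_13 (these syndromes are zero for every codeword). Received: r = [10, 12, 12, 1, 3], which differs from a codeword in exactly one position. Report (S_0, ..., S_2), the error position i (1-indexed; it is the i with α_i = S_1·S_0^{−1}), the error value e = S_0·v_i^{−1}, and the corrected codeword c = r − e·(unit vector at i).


S = (8, 4, 2), error at position 2, error magnitude e = 8, c = [10, 4, 12, 1, 3].

Step 1: column multipliers v_i = (∏_{j≠i}(α_i − α_j))^{−1} mod 13.
  i = 1 (α = 3): (3−7)(3−6)(3−9)(3−12) = (−4)·(−3)·(−6)·(−9) = 648 ≡ 11, so v_1 = 11^{−1} = 6 (mod 13).
  i = 2 (α = 7): (7−3)(7−6)(7−9)(7−12) = 4·1·(−2)·(−5) = 40 ≡ 1, so v_2 = 1^{−1} = 1 (mod 13).
  i = 3 (α = 6): (6−3)(6−7)(6−9)(6−12) = 3·(−1)·(−3)·(−6) = −54 ≡ 11, so v_3 = 11^{−1} = 6 (mod 13).
  i = 4 (α = 9): (9−3)(9−7)(9−6)(9−12) = 6·2·3·(−3) = −108 ≡ 9, so v_4 = 9^{−1} = 3 (mod 13).
  i = 5 (α = 12): (12−3)(12−7)(12−6)(12−9) = 9·5·6·3 = 810 ≡ 4, so v_5 = 4^{−1} = 10 (mod 13).
  v = [6, 1, 6, 3, 10].
Step 2: syndromes of r = [10, 12, 12, 1, 3] (all sums mod 13).
  S_0 = Σ v_i r_i = 6·10 + 1·12 + 6·12 + 3·1 + 10·3 = 177 ≡ 8.
  S_1 = Σ v_i α_i r_i = 6·3·10 + 1·7·12 + 6·6·12 + 3·9·1 + 10·12·3 = 1083 ≡ 4.
  α_i^2 mod 13 = [9, 10, 10, 3, 1].
  S_2 = Σ v_i α_i^2 r_i = 6·9·10 + 1·10·12 + 6·10·12 + 3·3·1 + 10·1·3 = 1419 ≡ 2.
  S = (8, 4, 2) ≠ 0, so r is not a codeword (an error is present).
Step 3: locate the error. For a single error e at position i, S_ℓ = v_i·e·α_i^ℓ, so α_err = S_1/S_0.
  S_0^{−1} = 8^{−1} = 5 (mod 13), so α_err = 4·5 = 20 ≡ 7 = α_2. Error position i = 2.
  Consistency check: S_2/S_1 = 2·10 = 20 ≡ 7 = α_err ✓ (single-error assumption holds).
Step 4: error magnitude e = S_0/v_2 = S_0·∏_{j≠2}(α_2 − α_j) = 8·1 = 8 ≡ 8 (mod 13).
Step 5: correct position 2: c_2 = r_2 − e = 12 − 8 ≡ 4 (mod 13). Hence c = [10, 4, 12, 1, 3].
  Check: interpolating c through the α_i gives m(x) = 8 + 5·x (degree < 2) with m(α_i) = c_i for every i, so c is indeed a codeword.


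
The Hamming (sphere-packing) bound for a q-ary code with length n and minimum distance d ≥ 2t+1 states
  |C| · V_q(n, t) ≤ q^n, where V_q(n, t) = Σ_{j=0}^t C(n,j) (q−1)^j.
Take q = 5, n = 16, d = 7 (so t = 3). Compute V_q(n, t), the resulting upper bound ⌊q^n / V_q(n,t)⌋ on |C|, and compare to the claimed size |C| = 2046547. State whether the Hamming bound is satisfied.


V_q(n, t) = 37825, q^n = 152587890625, Hamming bound = 4034048, |C| = 2046547 ≤ bound (satisfied).

Step 1: Compute V_q(n, t) = Σ_{j=0}^3 C(n, j) (q−1)^j.
  j = 0: C(16,0)·(4)^0 = 1·1 = 1.
  j = 1: C(16,1)·(4)^1 = 16·4 = 64.
  j = 2: C(16,2)·(4)^2 = 120·16 = 1920.
  j = 3: C(16,3)·(4)^3 = 560·64 = 35840.
  V_q(n, t) = 1 + 64 + 1920 + 35840 = 37825.
Step 2: q^n = 5^16 = 152587890625.
Step 3: Hamming bound ⌊q^n / V_q(n,t)⌋ = ⌊152587890625/37825⌋ = 4034048.
Step 4: Compare |C| = 2046547 to 4034048: satisfied.
The claimed |C| lies below the Hamming bound.


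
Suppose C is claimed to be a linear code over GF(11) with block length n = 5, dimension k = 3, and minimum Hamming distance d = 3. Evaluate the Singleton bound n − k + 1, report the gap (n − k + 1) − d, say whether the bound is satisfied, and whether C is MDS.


Singleton RHS = n − k + 1 = 3, slack = 0, bound satisfied, MDS.

Singleton bound: d ≤ n − k + 1.
Here n = 5, k = 3, so n − k + 1 = 3.
Given d = 3, check d ≤ 3: YES.
Slack = (n − k + 1) − d = 0.
The code is MDS (slack = 0).
Description: the claimed parameters are [5, 3, 3]_11; such a code would be MDS (meets Singleton bound).


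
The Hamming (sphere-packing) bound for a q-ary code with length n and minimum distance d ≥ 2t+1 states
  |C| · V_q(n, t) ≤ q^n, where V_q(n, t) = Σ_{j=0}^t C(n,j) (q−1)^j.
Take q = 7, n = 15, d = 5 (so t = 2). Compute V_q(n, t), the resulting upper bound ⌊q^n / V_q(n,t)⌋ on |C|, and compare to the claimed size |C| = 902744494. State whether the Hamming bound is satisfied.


V_q(n, t) = 3871, q^n = 4747561509943, Hamming bound = 1226443169, |C| = 902744494 ≤ bound (satisfied).

Step 1: Compute V_q(n, t) = Σ_{j=0}^2 C(n, j) (q−1)^j.
  j = 0: C(15,0)·(6)^0 = 1·1 = 1.
  j = 1: C(15,1)·(6)^1 = 15·6 = 90.
  j = 2: C(15,2)·(6)^2 = 105·36 = 3780.
  V_q(n, t) = 1 + 90 + 3780 = 3871.
Step 2: q^n = 7^15 = 4747561509943.
Step 3: Hamming bound ⌊q^n / V_q(n,t)⌋ = ⌊4747561509943/3871⌋ = 1226443169.
Step 4: Compare |C| = 902744494 to 1226443169: satisfied.
The claimed |C| lies below the Hamming bound.


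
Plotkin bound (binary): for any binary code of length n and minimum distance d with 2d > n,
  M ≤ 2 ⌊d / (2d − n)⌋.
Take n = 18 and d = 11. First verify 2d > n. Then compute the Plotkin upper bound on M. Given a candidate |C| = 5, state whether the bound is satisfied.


Plotkin bound M ≤ 4; given |C| = 5 > bound (violated).

Check applicability: 2d = 22, n = 18.
2d − n = 4 > 0, so Plotkin applies.
Compute d/(2d−n) = 11/4 ≈ 2.7500.
⌊d/(2d−n)⌋ = 2.
Plotkin bound: M ≤ 2·2 = 4.
Given |C| = 5, check: VIOLATED.
This |C| is above the Plotkin bound, so no binary code with n = 18, d = 11 and 5 codewords exists.


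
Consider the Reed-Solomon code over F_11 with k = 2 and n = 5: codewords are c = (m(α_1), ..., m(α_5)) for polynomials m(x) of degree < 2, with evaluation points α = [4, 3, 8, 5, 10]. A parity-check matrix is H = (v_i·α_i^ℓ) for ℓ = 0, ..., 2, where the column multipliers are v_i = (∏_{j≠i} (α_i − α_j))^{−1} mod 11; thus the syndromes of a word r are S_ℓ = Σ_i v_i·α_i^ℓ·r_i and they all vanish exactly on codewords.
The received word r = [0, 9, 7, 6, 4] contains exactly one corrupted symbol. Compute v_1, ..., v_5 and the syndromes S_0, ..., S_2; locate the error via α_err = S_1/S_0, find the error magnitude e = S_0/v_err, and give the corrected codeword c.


S = (1, 4, 5), error at position 1, error magnitude e = 9, c = [2, 9, 7, 6, 4].

Step 1: column multipliers v_i = (∏_{j≠i}(α_i − α_j))^{−1} mod 11.
  i = 1 (α = 4): (4−3)(4−8)(4−5)(4−10) = 1·(−4)·(−1)·(−6) = −24 ≡ 9, so v_1 = 9^{−1} = 5 (mod 11).
  i = 2 (α = 3): (3−4)(3−8)(3−5)(3−10) = (−1)·(−5)·(−2)·(−7) = 70 ≡ 4, so v_2 = 4^{−1} = 3 (mod 11).
  i = 3 (α = 8): (8−4)(8−3)(8−5)(8−10) = 4·5·3·(−2) = −120 ≡ 1, so v_3 = 1^{−1} = 1 (mod 11).
  i = 4 (α = 5): (5−4)(5−3)(5−8)(5−10) = 1·2·(−3)·(−5) = 30 ≡ 8, so v_4 = 8^{−1} = 7 (mod 11).
  i = 5 (α = 10): (10−4)(10−3)(10−8)(10−5) = 6·7·2·5 = 420 ≡ 2, so v_5 = 2^{−1} = 6 (mod 11).
  v = [5, 3, 1, 7, 6].
Step 2: syndromes of r = [0, 9, 7, 6, 4] (all sums mod 11).
  S_0 = Σ v_i r_i = 5·0 + 3·9 + 1·7 + 7·6 + 6·4 = 100 ≡ 1.
  S_1 = Σ v_i α_i r_i = 5·4·0 + 3·3·9 + 1·8·7 + 7·5·6 + 6·10·4 = 587 ≡ 4.
  α_i^2 mod 11 = [5, 9, 9, 3, 1].
  S_2 = Σ v_i α_i^2 r_i = 5·5·0 + 3·9·9 + 1·9·7 + 7·3·6 + 6·1·4 = 456 ≡ 5.
  S = (1, 4, 5) ≠ 0, so r is not a codeword (an error is present).
Step 3: locate the error. For a single error e at position i, S_ℓ = v_i·e·α_i^ℓ, so α_err = S_1/S_0.
  S_0^{−1} = 1^{−1} = 1 (mod 11), so α_err = 4·1 = 4 ≡ 4 = α_1. Error position i = 1.
  Consistency check: S_2/S_1 = 5·3 = 15 ≡ 4 = α_err ✓ (single-error assumption holds).
Step 4: error magnitude e = S_0/v_1 = S_0·∏_{j≠1}(α_1 − α_j) = 1·9 = 9 ≡ 9 (mod 11).
Step 5: correct position 1: c_1 = r_1 − e = 0 − 9 ≡ 2 (mod 11). Hence c = [2, 9, 7, 6, 4].
  Check: interpolating c through the α_i gives m(x) = 8 + 4·x (degree < 2) with m(α_i) = c_i for every i, so c is indeed a codeword.


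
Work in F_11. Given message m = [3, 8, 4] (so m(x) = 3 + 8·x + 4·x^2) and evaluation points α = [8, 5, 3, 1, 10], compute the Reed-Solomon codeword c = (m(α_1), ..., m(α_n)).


c = [4, 0, 8, 4, 10]

Message polynomial: m(x) = 3 + 8·x + 4·x^2 (mod 11).
For each evaluation point α_i, compute m(α_i) mod 11:
  α_1 = 8: Horner steps 4 → 7 → 4, so m(8) = 4.
  α_2 = 5: Horner steps 4 → 6 → 0, so m(5) = 0.
  α_3 = 3: Horner steps 4 → 9 → 8, so m(3) = 8.
  α_4 = 1: Horner steps 4 → 1 → 4, so m(1) = 4.
  α_5 = 10: Horner steps 4 → 4 → 10, so m(10) = 10.
Codeword c = [4, 0, 8, 4, 10] ∈ F_11^5.


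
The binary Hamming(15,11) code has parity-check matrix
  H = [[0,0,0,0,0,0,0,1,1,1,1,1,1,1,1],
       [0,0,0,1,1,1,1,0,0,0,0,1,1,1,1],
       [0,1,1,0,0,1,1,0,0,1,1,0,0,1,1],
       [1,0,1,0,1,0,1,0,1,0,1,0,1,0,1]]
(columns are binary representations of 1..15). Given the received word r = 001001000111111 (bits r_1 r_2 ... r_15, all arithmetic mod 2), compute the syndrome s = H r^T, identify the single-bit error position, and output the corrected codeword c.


s = (0, 1, 0, 0)^T, error position = 4, corrected codeword c = 001101000111111

Compute s = H r^T mod 2 one row at a time:
  s_1 = 0 + 0 + 1 + 1 + 1 + 1 + 1 + 1 = 6 ≡ 0 (mod 2).
  s_2 = 0 + 0 + 1 + 0 + 1 + 1 + 1 + 1 = 5 ≡ 1 (mod 2).
  s_3 = 0 + 1 + 1 + 0 + 1 + 1 + 1 + 1 = 6 ≡ 0 (mod 2).
  s_4 = 0 + 1 + 0 + 0 + 0 + 1 + 1 + 1 = 4 ≡ 0 (mod 2).
s = (0, 1, 0, 0)^T — this equals column 4 of H (binary 0100), so error is at position 4.
Correct: flip bit 4 of r = 001001000111111 to get c = 001101000111111.


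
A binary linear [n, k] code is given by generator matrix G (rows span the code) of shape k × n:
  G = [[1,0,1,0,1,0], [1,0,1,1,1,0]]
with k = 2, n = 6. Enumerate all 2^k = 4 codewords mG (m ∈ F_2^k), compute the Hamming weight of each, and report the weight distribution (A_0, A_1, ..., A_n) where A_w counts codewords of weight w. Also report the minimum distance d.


Weight distribution: A_0 = 1, A_1 = 1, A_3 = 1, A_4 = 1. Minimum distance d = 1.

Enumerate all 2^2 = 4 messages m ∈ F_2^2.
For each, compute codeword c = mG in F_2^6, then tally its weight.
  m = 00 → c = 000000, weight = 0.
  m = 10 → c = 101010, weight = 3.
  m = 01 → c = 101110, weight = 4.
  m = 11 → c = 000100, weight = 1.
Tally weights:
  weight 0: 1 codewords.
  weight 1: 1 codewords.
  weight 3: 1 codewords.
  weight 4: 1 codewords.
Minimum distance d = smallest w > 0 with A_w > 0 = 1.
Sanity: Σ A_w = 4 = 2^2 = 4 ✓.


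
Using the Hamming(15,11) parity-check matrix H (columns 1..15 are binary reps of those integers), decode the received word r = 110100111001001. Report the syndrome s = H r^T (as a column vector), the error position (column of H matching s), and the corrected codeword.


s = (0, 0, 1, 0)^T, error position = 2, corrected codeword c = 100100111001001

Compute s = H r^T mod 2 one row at a time:
  s_1 = 1 + 1 + 0 + 0 + 1 + 0 + 0 + 1 = 4 ≡ 0 (mod 2).
  s_2 = 1 + 0 + 0 + 1 + 1 + 0 + 0 + 1 = 4 ≡ 0 (mod 2).
  s_3 = 1 + 0 + 0 + 1 + 0 + 0 + 0 + 1 = 3 ≡ 1 (mod 2).
  s_4 = 1 + 0 + 0 + 1 + 1 + 0 + 0 + 1 = 4 ≡ 0 (mod 2).
s = (0, 0, 1, 0)^T — this equals column 2 of H (binary 0010), so error is at position 2.
Correct: flip bit 2 of r = 110100111001001 to get c = 100100111001001.


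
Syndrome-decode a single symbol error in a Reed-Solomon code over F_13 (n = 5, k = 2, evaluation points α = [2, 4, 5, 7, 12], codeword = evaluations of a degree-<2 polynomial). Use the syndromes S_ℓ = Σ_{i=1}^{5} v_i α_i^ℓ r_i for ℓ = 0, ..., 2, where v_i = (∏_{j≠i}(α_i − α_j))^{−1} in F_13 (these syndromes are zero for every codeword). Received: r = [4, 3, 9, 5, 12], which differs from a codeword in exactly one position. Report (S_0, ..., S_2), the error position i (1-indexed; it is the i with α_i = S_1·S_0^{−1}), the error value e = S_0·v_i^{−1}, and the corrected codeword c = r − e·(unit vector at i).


S = (6, 3, 8), error at position 4, error magnitude e = 10, c = [4, 3, 9, 8, 12].

Step 1: column multipliers v_i = (∏_{j≠i}(α_i − α_j))^{−1} mod 13.
  i = 1 (α = 2): (2−4)(2−5)(2−7)(2−12) = (−2)·(−3)·(−5)·(−10) = 300 ≡ 1, so v_1 = 1^{−1} = 1 (mod 13).
  i = 2 (α = 4): (4−2)(4−5)(4−7)(4−12) = 2·(−1)·(−3)·(−8) = −48 ≡ 4, so v_2 = 4^{−1} = 10 (mod 13).
  i = 3 (α = 5): (5−2)(5−4)(5−7)(5−12) = 3·1·(−2)·(−7) = 42 ≡ 3, so v_3 = 3^{−1} = 9 (mod 13).
  i = 4 (α = 7): (7−2)(7−4)(7−5)(7−12) = 5·3·2·(−5) = −150 ≡ 6, so v_4 = 6^{−1} = 11 (mod 13).
  i = 5 (α = 12): (12−2)(12−4)(12−5)(12−7) = 10·8·7·5 = 2800 ≡ 5, so v_5 = 5^{−1} = 8 (mod 13).
  v = [1, 10, 9, 11, 8].
Step 2: syndromes of r = [4, 3, 9, 5, 12] (all sums mod 13).
  S_0 = Σ v_i r_i = 1·4 + 10·3 + 9·9 + 11·5 + 8·12 = 266 ≡ 6.
  S_1 = Σ v_i α_i r_i = 1·2·4 + 10·4·3 + 9·5·9 + 11·7·5 + 8·12·12 = 2070 ≡ 3.
  α_i^2 mod 13 = [4, 3, 12, 10, 1].
  S_2 = Σ v_i α_i^2 r_i = 1·4·4 + 10·3·3 + 9·12·9 + 11·10·5 + 8·1·12 = 1724 ≡ 8.
  S = (6, 3, 8) ≠ 0, so r is not a codeword (an error is present).
Step 3: locate the error. For a single error e at position i, S_ℓ = v_i·e·α_i^ℓ, so α_err = S_1/S_0.
  S_0^{−1} = 6^{−1} = 11 (mod 13), so α_err = 3·11 = 33 ≡ 7 = α_4. Error position i = 4.
  Consistency check: S_2/S_1 = 8·9 = 72 ≡ 7 = α_err ✓ (single-error assumption holds).
Step 4: error magnitude e = S_0/v_4 = S_0·∏_{j≠4}(α_4 − α_j) = 6·6 = 36 ≡ 10 (mod 13).
Step 5: correct position 4: c_4 = r_4 − e = 5 − 10 ≡ 8 (mod 13). Hence c = [4, 3, 9, 8, 12].
  Check: interpolating c through the α_i gives m(x) = 5 + 6·x (degree < 2) with m(α_i) = c_i for every i, so c is indeed a codeword.


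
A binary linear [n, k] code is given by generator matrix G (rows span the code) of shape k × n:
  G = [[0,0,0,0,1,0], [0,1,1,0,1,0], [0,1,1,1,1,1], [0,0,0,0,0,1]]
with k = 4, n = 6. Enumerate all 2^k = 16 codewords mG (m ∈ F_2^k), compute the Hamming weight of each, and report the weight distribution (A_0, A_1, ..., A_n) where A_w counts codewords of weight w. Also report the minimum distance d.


Weight distribution: A_0 = 1, A_1 = 3, A_2 = 4, A_3 = 4, A_4 = 3, A_5 = 1. Minimum distance d = 1.

Enumerate all 2^4 = 16 messages m ∈ F_2^4.
For each, compute codeword c = mG in F_2^6, then tally its weight.
  m = 0000 → c = 000000, weight = 0.
  m = 1000 → c = 000010, weight = 1.
  m = 0100 → c = 011010, weight = 3.
  m = 1100 → c = 011000, weight = 2.
  m = 0010 → c = 011111, weight = 5.
  m = 1010 → c = 011101, weight = 4.
  m = 0110 → c = 000101, weight = 2.
  m = 1110 → c = 000111, weight = 3.
  m = 0001 → c = 000001, weight = 1.
  m = 1001 → c = 000011, weight = 2.
  m = 0101 → c = 011011, weight = 4.
  m = 1101 → c = 011001, weight = 3.
  m = 0011 → c = 011110, weight = 4.
  m = 1011 → c = 011100, weight = 3.
  m = 0111 → c = 000100, weight = 1.
  m = 1111 → c = 000110, weight = 2.
Tally weights:
  weight 0: 1 codewords.
  weight 1: 3 codewords.
  weight 2: 4 codewords.
  weight 3: 4 codewords.
  weight 4: 3 codewords.
  weight 5: 1 codewords.
Minimum distance d = smallest w > 0 with A_w > 0 = 1.
Sanity: Σ A_w = 16 = 2^4 = 16 ✓.


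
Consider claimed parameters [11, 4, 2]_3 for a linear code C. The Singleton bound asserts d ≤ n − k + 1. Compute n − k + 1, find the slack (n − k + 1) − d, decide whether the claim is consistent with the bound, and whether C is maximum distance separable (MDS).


Singleton RHS = n − k + 1 = 8, slack = 6, bound satisfied, not MDS.

Singleton bound: d ≤ n − k + 1.
Here n = 11, k = 4, so n − k + 1 = 8.
Given d = 2, check d ≤ 8: YES.
Slack = (n − k + 1) − d = 6.
The code is NOT MDS (slack = 6 > 0).
Description: the claimed parameters are [11, 4, 2]_3; such a code would be non-MDS.


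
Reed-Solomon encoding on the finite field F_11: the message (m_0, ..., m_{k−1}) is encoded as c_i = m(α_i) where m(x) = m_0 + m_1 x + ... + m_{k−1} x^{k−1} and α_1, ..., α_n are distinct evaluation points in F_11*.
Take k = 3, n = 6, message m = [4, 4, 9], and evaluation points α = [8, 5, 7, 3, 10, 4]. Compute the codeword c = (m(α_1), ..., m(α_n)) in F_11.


c = [7, 7, 0, 9, 9, 10]

Message polynomial: m(x) = 4 + 4·x + 9·x^2 (mod 11).
For each evaluation point α_i, compute m(α_i) mod 11:
  α_1 = 8: Horner steps 9 → 10 → 7, so m(8) = 7.
  α_2 = 5: Horner steps 9 → 5 → 7, so m(5) = 7.
  α_3 = 7: Horner steps 9 → 1 → 0, so m(7) = 0.
  α_4 = 3: Horner steps 9 → 9 → 9, so m(3) = 9.
  α_5 = 10: Horner steps 9 → 6 → 9, so m(10) = 9.
  α_6 = 4: Horner steps 9 → 7 → 10, so m(4) = 10.
Codeword c = [7, 7, 0, 9, 9, 10] ∈ F_11^6.


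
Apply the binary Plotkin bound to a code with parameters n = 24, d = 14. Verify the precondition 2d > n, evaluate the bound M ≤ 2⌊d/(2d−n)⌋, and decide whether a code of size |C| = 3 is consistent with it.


Plotkin bound M ≤ 6; given |C| = 3 ≤ bound (satisfied).

Check applicability: 2d = 28, n = 24.
2d − n = 4 > 0, so Plotkin applies.
Compute d/(2d−n) = 14/4 ≈ 3.5000.
⌊d/(2d−n)⌋ = 3.
Plotkin bound: M ≤ 2·3 = 6.
Given |C| = 3, check: satisfied.
This |C| is below the Plotkin bound.


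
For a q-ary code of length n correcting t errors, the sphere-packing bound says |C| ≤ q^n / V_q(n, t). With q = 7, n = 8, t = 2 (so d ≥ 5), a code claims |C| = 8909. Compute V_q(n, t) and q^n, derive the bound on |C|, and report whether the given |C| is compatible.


V_q(n, t) = 1057, q^n = 5764801, Hamming bound = 5453, |C| = 8909 > bound (violated).

Step 1: Compute V_q(n, t) = Σ_{j=0}^2 C(n, j) (q−1)^j.
  j = 0: C(8,0)·(6)^0 = 1·1 = 1.
  j = 1: C(8,1)·(6)^1 = 8·6 = 48.
  j = 2: C(8,2)·(6)^2 = 28·36 = 1008.
  V_q(n, t) = 1 + 48 + 1008 = 1057.
Step 2: q^n = 7^8 = 5764801.
Step 3: Hamming bound ⌊q^n / V_q(n,t)⌋ = ⌊5764801/1057⌋ = 5453.
Step 4: Compare |C| = 8909 to 5453: violated.
The claimed |C| lies above the Hamming bound, so no 7-ary code of length 8 with d ≥ 5 can have 8909 codewords.


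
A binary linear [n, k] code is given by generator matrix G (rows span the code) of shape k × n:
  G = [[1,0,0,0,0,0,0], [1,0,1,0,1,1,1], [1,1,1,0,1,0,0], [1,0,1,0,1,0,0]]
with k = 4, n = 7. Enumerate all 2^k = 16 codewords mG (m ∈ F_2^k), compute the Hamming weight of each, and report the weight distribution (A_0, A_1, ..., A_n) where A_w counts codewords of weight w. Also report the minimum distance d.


Weight distribution: A_0 = 1, A_1 = 2, A_2 = 3, A_3 = 4, A_4 = 3, A_5 = 2, A_6 = 1. Minimum distance d = 1.

Enumerate all 2^4 = 16 messages m ∈ F_2^4.
For each, compute codeword c = mG in F_2^7, then tally its weight.
  m = 0000 → c = 0000000, weight = 0.
  m = 1000 → c = 1000000, weight = 1.
  m = 0100 → c = 1010111, weight = 5.
  m = 1100 → c = 0010111, weight = 4.
  m = 0010 → c = 1110100, weight = 4.
  m = 1010 → c = 0110100, weight = 3.
  m = 0110 → c = 0100011, weight = 3.
  m = 1110 → c = 1100011, weight = 4.
  m = 0001 → c = 1010100, weight = 3.
  m = 1001 → c = 0010100, weight = 2.
  m = 0101 → c = 0000011, weight = 2.
  m = 1101 → c = 1000011, weight = 3.
  m = 0011 → c = 0100000, weight = 1.
  m = 1011 → c = 1100000, weight = 2.
  m = 0111 → c = 1110111, weight = 6.
  m = 1111 → c = 0110111, weight = 5.
Tally weights:
  weight 0: 1 codewords.
  weight 1: 2 codewords.
  weight 2: 3 codewords.
  weight 3: 4 codewords.
  weight 4: 3 codewords.
  weight 5: 2 codewords.
  weight 6: 1 codewords.
Minimum distance d = smallest w > 0 with A_w > 0 = 1.
Sanity: Σ A_w = 16 = 2^4 = 16 ✓.


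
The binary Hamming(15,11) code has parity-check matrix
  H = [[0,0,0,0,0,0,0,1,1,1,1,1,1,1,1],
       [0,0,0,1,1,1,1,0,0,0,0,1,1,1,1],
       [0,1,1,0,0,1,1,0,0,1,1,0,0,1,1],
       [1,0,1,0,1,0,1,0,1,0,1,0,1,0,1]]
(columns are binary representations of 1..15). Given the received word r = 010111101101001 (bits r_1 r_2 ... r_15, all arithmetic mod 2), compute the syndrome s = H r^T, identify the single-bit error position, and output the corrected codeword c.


s = (0, 0, 1, 0)^T, error position = 2, corrected codeword c = 000111101101001

Compute s = H r^T mod 2 one row at a time:
  s_1 = 0 + 1 + 1 + 0 + 1 + 0 + 0 + 1 = 4 ≡ 0 (mod 2).
  s_2 = 1 + 1 + 1 + 1 + 1 + 0 + 0 + 1 = 6 ≡ 0 (mod 2).
  s_3 = 1 + 0 + 1 + 1 + 1 + 0 + 0 + 1 = 5 ≡ 1 (mod 2).
  s_4 = 0 + 0 + 1 + 1 + 1 + 0 + 0 + 1 = 4 ≡ 0 (mod 2).
s = (0, 0, 1, 0)^T — this equals column 2 of H (binary 0010), so error is at position 2.
Correct: flip bit 2 of r = 010111101101001 to get c = 000111101101001.


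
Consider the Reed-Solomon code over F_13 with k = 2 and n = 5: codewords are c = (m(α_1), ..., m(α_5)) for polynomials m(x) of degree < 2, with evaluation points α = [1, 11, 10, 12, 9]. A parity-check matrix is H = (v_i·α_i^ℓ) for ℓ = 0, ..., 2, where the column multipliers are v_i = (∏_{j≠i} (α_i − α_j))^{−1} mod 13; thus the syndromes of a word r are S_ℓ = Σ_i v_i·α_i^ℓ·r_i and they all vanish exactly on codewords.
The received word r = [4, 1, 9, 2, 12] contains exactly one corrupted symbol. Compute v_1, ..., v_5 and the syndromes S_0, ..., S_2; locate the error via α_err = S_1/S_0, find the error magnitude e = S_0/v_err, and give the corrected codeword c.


S = (7, 5, 11), error at position 3, error magnitude e = 9, c = [4, 1, 0, 2, 12].

Step 1: column multipliers v_i = (∏_{j≠i}(α_i − α_j))^{−1} mod 13.
  i = 1 (α = 1): (1−11)(1−10)(1−12)(1−9) = (−10)·(−9)·(−11)·(−8) = 7920 ≡ 3, so v_1 = 3^{−1} = 9 (mod 13).
  i = 2 (α = 11): (11−1)(11−10)(11−12)(11−9) = 10·1·(−1)·2 = −20 ≡ 6, so v_2 = 6^{−1} = 11 (mod 13).
  i = 3 (α = 10): (10−1)(10−11)(10−12)(10−9) = 9·(−1)·(−2)·1 = 18 ≡ 5, so v_3 = 5^{−1} = 8 (mod 13).
  i = 4 (α = 12): (12−1)(12−11)(12−10)(12−9) = 11·1·2·3 = 66 ≡ 1, so v_4 = 1^{−1} = 1 (mod 13).
  i = 5 (α = 9): (9−1)(9−11)(9−10)(9−12) = 8·(−2)·(−1)·(−3) = −48 ≡ 4, so v_5 = 4^{−1} = 10 (mod 13).
  v = [9, 11, 8, 1, 10].
Step 2: syndromes of r = [4, 1, 9, 2, 12] (all sums mod 13).
  S_0 = Σ v_i r_i = 9·4 + 11·1 + 8·9 + 1·2 + 10·12 = 241 ≡ 7.
  S_1 = Σ v_i α_i r_i = 9·1·4 + 11·11·1 + 8·10·9 + 1·12·2 + 10·9·12 = 1981 ≡ 5.
  α_i^2 mod 13 = [1, 4, 9, 1, 3].
  S_2 = Σ v_i α_i^2 r_i = 9·1·4 + 11·4·1 + 8·9·9 + 1·1·2 + 10·3·12 = 1090 ≡ 11.
  S = (7, 5, 11) ≠ 0, so r is not a codeword (an error is present).
Step 3: locate the error. For a single error e at position i, S_ℓ = v_i·e·α_i^ℓ, so α_err = S_1/S_0.
  S_0^{−1} = 7^{−1} = 2 (mod 13), so α_err = 5·2 = 10 ≡ 10 = α_3. Error position i = 3.
  Consistency check: S_2/S_1 = 11·8 = 88 ≡ 10 = α_err ✓ (single-error assumption holds).
Step 4: error magnitude e = S_0/v_3 = S_0·∏_{j≠3}(α_3 − α_j) = 7·5 = 35 ≡ 9 (mod 13).
Step 5: correct position 3: c_3 = r_3 − e = 9 − 9 ≡ 0 (mod 13). Hence c = [4, 1, 0, 2, 12].
  Check: interpolating c through the α_i gives m(x) = 3 + 1·x (degree < 2) with m(α_i) = c_i for every i, so c is indeed a codeword.


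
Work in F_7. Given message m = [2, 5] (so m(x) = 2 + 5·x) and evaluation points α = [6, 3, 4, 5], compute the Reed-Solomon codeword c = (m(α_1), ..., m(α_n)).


c = [4, 3, 1, 6]

Message polynomial: m(x) = 2 + 5·x (mod 7).
For each evaluation point α_i, compute m(α_i) mod 7:
  α_1 = 6: Horner steps 5 → 4, so m(6) = 4.
  α_2 = 3: Horner steps 5 → 3, so m(3) = 3.
  α_3 = 4: Horner steps 5 → 1, so m(4) = 1.
  α_4 = 5: Horner steps 5 → 6, so m(5) = 6.
Codeword c = [4, 3, 1, 6] ∈ F_7^4.


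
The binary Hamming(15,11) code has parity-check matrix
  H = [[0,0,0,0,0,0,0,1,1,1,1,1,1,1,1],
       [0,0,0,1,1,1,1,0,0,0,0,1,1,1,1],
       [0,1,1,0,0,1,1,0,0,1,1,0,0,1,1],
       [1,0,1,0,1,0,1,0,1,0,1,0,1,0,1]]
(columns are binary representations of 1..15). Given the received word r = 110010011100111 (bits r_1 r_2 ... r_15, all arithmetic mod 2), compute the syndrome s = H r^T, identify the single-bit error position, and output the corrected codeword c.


s = (0, 0, 0, 1)^T, error position = 1, corrected codeword c = 010010011100111

Compute s = H r^T mod 2 one row at a time:
  s_1 = 1 + 1 + 1 + 0 + 0 + 1 + 1 + 1 = 6 ≡ 0 (mod 2).
  s_2 = 0 + 1 + 0 + 0 + 0 + 1 + 1 + 1 = 4 ≡ 0 (mod 2).
  s_3 = 1 + 0 + 0 + 0 + 1 + 0 + 1 + 1 = 4 ≡ 0 (mod 2).
  s_4 = 1 + 0 + 1 + 0 + 1 + 0 + 1 + 1 = 5 ≡ 1 (mod 2).
s = (0, 0, 0, 1)^T — this equals column 1 of H (binary 0001), so error is at position 1.
Correct: flip bit 1 of r = 110010011100111 to get c = 010010011100111.


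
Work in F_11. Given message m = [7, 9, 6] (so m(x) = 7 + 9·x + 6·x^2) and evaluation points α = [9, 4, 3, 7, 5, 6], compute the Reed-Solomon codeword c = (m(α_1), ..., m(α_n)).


c = [2, 7, 0, 1, 4, 2]

Message polynomial: m(x) = 7 + 9·x + 6·x^2 (mod 11).
For each evaluation point α_i, compute m(α_i) mod 11:
  α_1 = 9: Horner steps 6 → 8 → 2, so m(9) = 2.
  α_2 = 4: Horner steps 6 → 0 → 7, so m(4) = 7.
  α_3 = 3: Horner steps 6 → 5 → 0, so m(3) = 0.
  α_4 = 7: Horner steps 6 → 7 → 1, so m(7) = 1.
  α_5 = 5: Horner steps 6 → 6 → 4, so m(5) = 4.
  α_6 = 6: Horner steps 6 → 1 → 2, so m(6) = 2.
Codeword c = [2, 7, 0, 1, 4, 2] ∈ F_11^6.


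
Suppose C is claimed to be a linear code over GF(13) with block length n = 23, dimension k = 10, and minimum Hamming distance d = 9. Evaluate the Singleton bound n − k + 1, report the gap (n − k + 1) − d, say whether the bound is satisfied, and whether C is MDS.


Singleton RHS = n − k + 1 = 14, slack = 5, bound satisfied, not MDS.

Singleton bound: d ≤ n − k + 1.
Here n = 23, k = 10, so n − k + 1 = 14.
Given d = 9, check d ≤ 14: YES.
Slack = (n − k + 1) − d = 5.
The code is NOT MDS (slack = 5 > 0).
Description: the claimed parameters are [23, 10, 9]_13; such a code would be non-MDS.


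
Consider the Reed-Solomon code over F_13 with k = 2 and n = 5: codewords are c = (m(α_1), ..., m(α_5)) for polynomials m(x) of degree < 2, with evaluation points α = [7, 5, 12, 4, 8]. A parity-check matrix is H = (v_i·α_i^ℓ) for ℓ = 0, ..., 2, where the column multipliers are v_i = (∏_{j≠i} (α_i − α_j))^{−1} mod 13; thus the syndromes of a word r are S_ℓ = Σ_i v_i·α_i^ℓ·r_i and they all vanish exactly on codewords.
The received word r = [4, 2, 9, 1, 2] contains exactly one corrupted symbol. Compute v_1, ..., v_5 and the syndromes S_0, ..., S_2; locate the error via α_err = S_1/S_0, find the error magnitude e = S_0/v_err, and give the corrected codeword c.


S = (9, 7, 4), error at position 5, error magnitude e = 10, c = [4, 2, 9, 1, 5].

Step 1: column multipliers v_i = (∏_{j≠i}(α_i − α_j))^{−1} mod 13.
  i = 1 (α = 7): (7−5)(7−12)(7−4)(7−8) = 2·(−5)·3·(−1) = 30 ≡ 4, so v_1 = 4^{−1} = 10 (mod 13).
  i = 2 (α = 5): (5−7)(5−12)(5−4)(5−8) = (−2)·(−7)·1·(−3) = −42 ≡ 10, so v_2 = 10^{−1} = 4 (mod 13).
  i = 3 (α = 12): (12−7)(12−5)(12−4)(12−8) = 5·7·8·4 = 1120 ≡ 2, so v_3 = 2^{−1} = 7 (mod 13).
  i = 4 (α = 4): (4−7)(4−5)(4−12)(4−8) = (−3)·(−1)·(−8)·(−4) = 96 ≡ 5, so v_4 = 5^{−1} = 8 (mod 13).
  i = 5 (α = 8): (8−7)(8−5)(8−12)(8−4) = 1·3·(−4)·4 = −48 ≡ 4, so v_5 = 4^{−1} = 10 (mod 13).
  v = [10, 4, 7, 8, 10].
Step 2: syndromes of r = [4, 2, 9, 1, 2] (all sums mod 13).
  S_0 = Σ v_i r_i = 10·4 + 4·2 + 7·9 + 8·1 + 10·2 = 139 ≡ 9.
  S_1 = Σ v_i α_i r_i = 10·7·4 + 4·5·2 + 7·12·9 + 8·4·1 + 10·8·2 = 1268 ≡ 7.
  α_i^2 mod 13 = [10, 12, 1, 3, 12].
  S_2 = Σ v_i α_i^2 r_i = 10·10·4 + 4·12·2 + 7·1·9 + 8·3·1 + 10·12·2 = 823 ≡ 4.
  S = (9, 7, 4) ≠ 0, so r is not a codeword (an error is present).
Step 3: locate the error. For a single error e at position i, S_ℓ = v_i·e·α_i^ℓ, so α_err = S_1/S_0.
  S_0^{−1} = 9^{−1} = 3 (mod 13), so α_err = 7·3 = 21 ≡ 8 = α_5. Error position i = 5.
  Consistency check: S_2/S_1 = 4·2 = 8 ≡ 8 = α_err ✓ (single-error assumption holds).
Step 4: error magnitude e = S_0/v_5 = S_0·∏_{j≠5}(α_5 − α_j) = 9·4 = 36 ≡ 10 (mod 13).
Step 5: correct position 5: c_5 = r_5 − e = 2 − 10 ≡ 5 (mod 13). Hence c = [4, 2, 9, 1, 5].
  Check: interpolating c through the α_i gives m(x) = 10 + 1·x (degree < 2) with m(α_i) = c_i for every i, so c is indeed a codeword.


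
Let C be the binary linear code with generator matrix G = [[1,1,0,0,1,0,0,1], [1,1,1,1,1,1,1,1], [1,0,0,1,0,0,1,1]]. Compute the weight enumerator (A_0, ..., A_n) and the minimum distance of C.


Weight distribution: A_0 = 1, A_4 = 6, A_8 = 1. Minimum distance d = 4.

Enumerate all 2^3 = 8 messages m ∈ F_2^3.
For each, compute codeword c = mG in F_2^8, then tally its weight.
  m = 000 → c = 00000000, weight = 0.
  m = 100 → c = 11001001, weight = 4.
  m = 010 → c = 11111111, weight = 8.
  m = 110 → c = 00110110, weight = 4.
  m = 001 → c = 10010011, weight = 4.
  m = 101 → c = 01011010, weight = 4.
  m = 011 → c = 01101100, weight = 4.
  m = 111 → c = 10100101, weight = 4.
Tally weights:
  weight 0: 1 codewords.
  weight 4: 6 codewords.
  weight 8: 1 codewords.
Minimum distance d = smallest w > 0 with A_w > 0 = 4.
Sanity: Σ A_w = 8 = 2^3 = 8 ✓.


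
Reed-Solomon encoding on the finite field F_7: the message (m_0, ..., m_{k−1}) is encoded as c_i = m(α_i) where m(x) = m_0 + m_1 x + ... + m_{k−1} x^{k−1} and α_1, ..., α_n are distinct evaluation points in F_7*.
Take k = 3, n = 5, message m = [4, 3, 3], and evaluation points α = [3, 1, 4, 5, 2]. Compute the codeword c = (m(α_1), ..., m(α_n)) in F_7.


c = [5, 3, 1, 3, 1]

Message polynomial: m(x) = 4 + 3·x + 3·x^2 (mod 7).
For each evaluation point α_i, compute m(α_i) mod 7:
  α_1 = 3: Horner steps 3 → 5 → 5, so m(3) = 5.
  α_2 = 1: Horner steps 3 → 6 → 3, so m(1) = 3.
  α_3 = 4: Horner steps 3 → 1 → 1, so m(4) = 1.
  α_4 = 5: Horner steps 3 → 4 → 3, so m(5) = 3.
  α_5 = 2: Horner steps 3 → 2 → 1, so m(2) = 1.
Codeword c = [5, 3, 1, 3, 1] ∈ F_7^5.


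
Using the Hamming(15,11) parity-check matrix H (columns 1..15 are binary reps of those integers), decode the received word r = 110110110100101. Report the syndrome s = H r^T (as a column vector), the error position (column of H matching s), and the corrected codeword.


s = (0, 1, 0, 1)^T, error position = 5, corrected codeword c = 110100110100101

Compute s = H r^T mod 2 one row at a time:
  s_1 = 1 + 0 + 1 + 0 + 0 + 1 + 0 + 1 = 4 ≡ 0 (mod 2).
  s_2 = 1 + 1 + 0 + 1 + 0 + 1 + 0 + 1 = 5 ≡ 1 (mod 2).
  s_3 = 1 + 0 + 0 + 1 + 1 + 0 + 0 + 1 = 4 ≡ 0 (mod 2).
  s_4 = 1 + 0 + 1 + 1 + 0 + 0 + 1 + 1 = 5 ≡ 1 (mod 2).
s = (0, 1, 0, 1)^T — this equals column 5 of H (binary 0101), so error is at position 5.
Correct: flip bit 5 of r = 110110110100101 to get c = 110100110100101.


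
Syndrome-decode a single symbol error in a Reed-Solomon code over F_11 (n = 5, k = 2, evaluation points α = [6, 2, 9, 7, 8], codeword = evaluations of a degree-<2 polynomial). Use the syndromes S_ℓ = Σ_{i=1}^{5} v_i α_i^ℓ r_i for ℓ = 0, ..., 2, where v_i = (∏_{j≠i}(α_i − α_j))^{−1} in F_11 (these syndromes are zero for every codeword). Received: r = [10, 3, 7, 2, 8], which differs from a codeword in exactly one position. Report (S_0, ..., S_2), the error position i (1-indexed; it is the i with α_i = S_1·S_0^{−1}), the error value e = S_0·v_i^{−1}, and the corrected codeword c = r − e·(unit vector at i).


S = (7, 5, 2), error at position 4, error magnitude e = 4, c = [10, 3, 7, 9, 8].

Step 1: column multipliers v_i = (∏_{j≠i}(α_i − α_j))^{−1} mod 11.
  i = 1 (α = 6): (6−2)(6−9)(6−7)(6−8) = 4·(−3)·(−1)·(−2) = −24 ≡ 9, so v_1 = 9^{−1} = 5 (mod 11).
  i = 2 (α = 2): (2−6)(2−9)(2−7)(2−8) = (−4)·(−7)·(−5)·(−6) = 840 ≡ 4, so v_2 = 4^{−1} = 3 (mod 11).
  i = 3 (α = 9): (9−6)(9−2)(9−7)(9−8) = 3·7·2·1 = 42 ≡ 9, so v_3 = 9^{−1} = 5 (mod 11).
  i = 4 (α = 7): (7−6)(7−2)(7−9)(7−8) = 1·5·(−2)·(−1) = 10 ≡ 10, so v_4 = 10^{−1} = 10 (mod 11).
  i = 5 (α = 8): (8−6)(8−2)(8−9)(8−7) = 2·6·(−1)·1 = −12 ≡ 10, so v_5 = 10^{−1} = 10 (mod 11).
  v = [5, 3, 5, 10, 10].
Step 2: syndromes of r = [10, 3, 7, 2, 8] (all sums mod 11).
  S_0 = Σ v_i r_i = 5·10 + 3·3 + 5·7 + 10·2 + 10·8 = 194 ≡ 7.
  S_1 = Σ v_i α_i r_i = 5·6·10 + 3·2·3 + 5·9·7 + 10·7·2 + 10·8·8 = 1413 ≡ 5.
  α_i^2 mod 11 = [3, 4, 4, 5, 9].
  S_2 = Σ v_i α_i^2 r_i = 5·3·10 + 3·4·3 + 5·4·7 + 10·5·2 + 10·9·8 = 1146 ≡ 2.
  S = (7, 5, 2) ≠ 0, so r is not a codeword (an error is present).
Step 3: locate the error. For a single error e at position i, S_ℓ = v_i·e·α_i^ℓ, so α_err = S_1/S_0.
  S_0^{−1} = 7^{−1} = 8 (mod 11), so α_err = 5·8 = 40 ≡ 7 = α_4. Error position i = 4.
  Consistency check: S_2/S_1 = 2·9 = 18 ≡ 7 = α_err ✓ (single-error assumption holds).
Step 4: error magnitude e = S_0/v_4 = S_0·∏_{j≠4}(α_4 − α_j) = 7·10 = 70 ≡ 4 (mod 11).
Step 5: correct position 4: c_4 = r_4 − e = 2 − 4 ≡ 9 (mod 11). Hence c = [10, 3, 7, 9, 8].
  Check: interpolating c through the α_i gives m(x) = 5 + 10·x (degree < 2) with m(α_i) = c_i for every i, so c is indeed a codeword.
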